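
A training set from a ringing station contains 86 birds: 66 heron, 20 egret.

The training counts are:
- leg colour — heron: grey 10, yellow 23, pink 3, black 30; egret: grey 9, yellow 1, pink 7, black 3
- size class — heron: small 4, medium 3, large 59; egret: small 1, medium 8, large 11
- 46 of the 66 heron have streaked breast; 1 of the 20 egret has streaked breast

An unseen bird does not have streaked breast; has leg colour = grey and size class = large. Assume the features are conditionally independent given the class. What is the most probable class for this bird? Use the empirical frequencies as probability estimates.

egret

heron: (66/86) × (10/66) × (59/66) × (20/66) ≈ 0.0314989
egret: (20/86) × (9/20) × (11/20) × (19/20) ≈ 0.0546802
Highest score → egret.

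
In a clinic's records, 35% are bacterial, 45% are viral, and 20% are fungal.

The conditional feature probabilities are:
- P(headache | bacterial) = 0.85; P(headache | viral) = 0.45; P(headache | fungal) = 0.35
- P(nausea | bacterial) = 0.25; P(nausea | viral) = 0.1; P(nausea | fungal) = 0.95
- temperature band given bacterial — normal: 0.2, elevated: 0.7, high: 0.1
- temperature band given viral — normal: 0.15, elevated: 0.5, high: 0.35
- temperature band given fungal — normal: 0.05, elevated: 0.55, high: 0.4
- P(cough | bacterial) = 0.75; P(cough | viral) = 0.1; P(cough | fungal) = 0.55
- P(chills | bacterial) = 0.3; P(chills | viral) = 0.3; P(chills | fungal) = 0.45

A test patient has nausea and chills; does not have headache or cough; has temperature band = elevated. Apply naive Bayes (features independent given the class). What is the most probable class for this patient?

bacterial: 0.35 × (1−0.85) × 0.25 × 0.7 × (1−0.75) × 0.3 = 0.0006890625
viral: 0.45 × (1−0.45) × 0.1 × 0.5 × (1−0.1) × 0.3 = 0.00334125
fungal: 0.2 × (1−0.35) × 0.95 × 0.55 × (1−0.55) × 0.45 = 0.0137548125
Highest score → fungal.

fungal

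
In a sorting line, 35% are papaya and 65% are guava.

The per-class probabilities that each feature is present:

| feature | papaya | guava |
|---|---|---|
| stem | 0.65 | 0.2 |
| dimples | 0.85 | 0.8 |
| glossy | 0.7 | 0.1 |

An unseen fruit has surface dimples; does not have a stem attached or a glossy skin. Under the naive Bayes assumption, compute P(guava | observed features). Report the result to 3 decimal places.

papaya: 0.35 × (1−0.65) × 0.85 × (1−0.7) = 0.0312375
guava: 0.65 × (1−0.2) × 0.8 × (1−0.1) = 0.3744
P(guava | x) = 0.3744 / 0.4056375 ≈ 0.923

0.923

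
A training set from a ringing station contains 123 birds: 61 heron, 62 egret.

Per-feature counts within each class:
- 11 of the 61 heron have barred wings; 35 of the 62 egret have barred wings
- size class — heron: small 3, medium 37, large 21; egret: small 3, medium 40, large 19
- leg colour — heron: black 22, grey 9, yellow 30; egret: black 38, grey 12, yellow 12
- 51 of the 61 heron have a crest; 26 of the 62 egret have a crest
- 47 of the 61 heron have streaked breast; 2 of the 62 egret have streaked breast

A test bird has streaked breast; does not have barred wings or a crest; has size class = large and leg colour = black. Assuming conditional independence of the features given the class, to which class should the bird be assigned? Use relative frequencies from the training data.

heron

heron: (61/123) × (50/61) × (21/61) × (22/61) × (10/61) × (47/61) ≈ 0.00637508
egret: (62/123) × (27/62) × (19/62) × (38/62) × (36/62) × (2/62) ≈ 0.000772257
Highest score → heron.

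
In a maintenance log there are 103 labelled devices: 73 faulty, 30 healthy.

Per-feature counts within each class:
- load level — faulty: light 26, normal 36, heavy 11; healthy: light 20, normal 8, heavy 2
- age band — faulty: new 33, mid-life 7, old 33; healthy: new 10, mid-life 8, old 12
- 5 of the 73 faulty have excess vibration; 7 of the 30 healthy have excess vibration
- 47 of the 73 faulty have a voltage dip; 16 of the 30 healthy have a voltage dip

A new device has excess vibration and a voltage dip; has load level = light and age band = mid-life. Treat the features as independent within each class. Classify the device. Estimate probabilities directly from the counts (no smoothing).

faulty: (73/103) × (26/73) × (7/73) × (5/73) × (47/73) ≈ 0.00106742
healthy: (30/103) × (20/30) × (8/30) × (7/30) × (16/30) ≈ 0.00644373
Highest score → healthy.

healthy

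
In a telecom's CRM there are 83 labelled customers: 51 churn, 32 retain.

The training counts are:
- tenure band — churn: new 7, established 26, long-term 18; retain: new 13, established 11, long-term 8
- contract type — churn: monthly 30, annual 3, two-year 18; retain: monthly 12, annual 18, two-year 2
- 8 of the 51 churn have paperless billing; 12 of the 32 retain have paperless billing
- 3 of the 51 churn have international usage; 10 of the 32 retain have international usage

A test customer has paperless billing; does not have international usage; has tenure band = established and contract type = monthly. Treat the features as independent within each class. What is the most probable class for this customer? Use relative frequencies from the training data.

churn: (51/83) × (26/51) × (30/51) × (8/51) × (48/51) ≈ 0.0272043
retain: (32/83) × (11/32) × (12/32) × (12/32) × (22/32) ≈ 0.012813
Highest score → churn.

churn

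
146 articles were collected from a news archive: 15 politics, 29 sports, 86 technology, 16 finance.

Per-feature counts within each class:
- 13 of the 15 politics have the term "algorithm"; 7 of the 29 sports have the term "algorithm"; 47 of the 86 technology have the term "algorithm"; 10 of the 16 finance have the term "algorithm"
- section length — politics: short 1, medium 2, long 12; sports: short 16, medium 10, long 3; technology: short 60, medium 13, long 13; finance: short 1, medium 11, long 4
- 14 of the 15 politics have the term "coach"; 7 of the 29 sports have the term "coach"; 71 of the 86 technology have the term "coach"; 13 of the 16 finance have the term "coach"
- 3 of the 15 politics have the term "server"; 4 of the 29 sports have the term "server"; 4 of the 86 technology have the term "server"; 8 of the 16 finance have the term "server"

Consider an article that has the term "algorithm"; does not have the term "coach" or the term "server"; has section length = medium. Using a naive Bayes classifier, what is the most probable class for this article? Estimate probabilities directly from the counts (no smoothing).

sports

politics: (15/146) × (13/15) × (2/15) × (1/15) × (12/15) ≈ 0.000633181
sports: (29/146) × (7/29) × (10/29) × (22/29) × (25/29) ≈ 0.0108122
technology: (86/146) × (47/86) × (13/86) × (15/86) × (82/86) ≈ 0.00809279
finance: (16/146) × (10/16) × (11/16) × (3/16) × (8/16) ≈ 0.0044146
Highest score → sports.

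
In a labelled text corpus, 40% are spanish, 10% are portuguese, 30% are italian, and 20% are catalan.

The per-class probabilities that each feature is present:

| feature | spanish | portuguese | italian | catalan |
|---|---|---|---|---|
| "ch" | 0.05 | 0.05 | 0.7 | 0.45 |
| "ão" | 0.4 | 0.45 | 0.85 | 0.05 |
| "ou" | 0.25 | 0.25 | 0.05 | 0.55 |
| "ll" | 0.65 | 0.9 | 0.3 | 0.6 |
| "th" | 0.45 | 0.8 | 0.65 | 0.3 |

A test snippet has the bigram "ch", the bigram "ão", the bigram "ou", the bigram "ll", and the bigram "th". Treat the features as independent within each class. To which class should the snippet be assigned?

italian

spanish: 0.4 × 0.05 × 0.4 × 0.25 × 0.65 × 0.45 = 0.000585
portuguese: 0.1 × 0.05 × 0.45 × 0.25 × 0.9 × 0.8 = 0.000405
italian: 0.3 × 0.7 × 0.85 × 0.05 × 0.3 × 0.65 = 0.001740375
catalan: 0.2 × 0.45 × 0.05 × 0.55 × 0.6 × 0.3 = 0.0004455
Highest score → italian.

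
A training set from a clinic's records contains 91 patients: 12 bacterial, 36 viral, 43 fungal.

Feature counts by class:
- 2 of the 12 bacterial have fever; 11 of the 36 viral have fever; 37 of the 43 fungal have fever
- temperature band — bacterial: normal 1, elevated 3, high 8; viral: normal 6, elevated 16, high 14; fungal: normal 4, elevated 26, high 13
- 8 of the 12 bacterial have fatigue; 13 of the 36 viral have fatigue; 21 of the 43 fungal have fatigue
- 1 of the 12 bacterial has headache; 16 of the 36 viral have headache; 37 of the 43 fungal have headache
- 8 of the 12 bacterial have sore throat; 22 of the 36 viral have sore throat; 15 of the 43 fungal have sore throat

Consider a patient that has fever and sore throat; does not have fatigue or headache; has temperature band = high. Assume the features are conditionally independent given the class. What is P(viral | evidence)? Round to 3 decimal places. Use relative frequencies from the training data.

bacterial: (12/91) × (2/12) × (8/12) × (4/12) × (11/12) × (8/12) ≈ 0.00298467
viral: (36/91) × (11/36) × (14/36) × (23/36) × (20/36) × (22/36) ≈ 0.0101965
fungal: (43/91) × (37/43) × (13/43) × (22/43) × (6/43) × (15/43) ≈ 0.00306122
P(viral | x) = 0.0101965 / 0.01624239 ≈ 0.628

0.628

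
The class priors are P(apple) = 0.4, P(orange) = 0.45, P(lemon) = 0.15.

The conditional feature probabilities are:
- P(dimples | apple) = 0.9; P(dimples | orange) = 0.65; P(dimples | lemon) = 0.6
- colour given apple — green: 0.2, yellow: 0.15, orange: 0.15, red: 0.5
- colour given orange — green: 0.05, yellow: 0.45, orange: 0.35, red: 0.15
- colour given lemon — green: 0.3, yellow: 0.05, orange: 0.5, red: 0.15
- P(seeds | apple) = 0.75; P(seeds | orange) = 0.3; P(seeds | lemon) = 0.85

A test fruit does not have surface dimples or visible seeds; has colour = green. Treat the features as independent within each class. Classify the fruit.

apple: 0.4 × (1−0.9) × 0.2 × (1−0.75) = 0.002
orange: 0.45 × (1−0.65) × 0.05 × (1−0.3) = 0.0055125
lemon: 0.15 × (1−0.6) × 0.3 × (1−0.85) = 0.0027
Highest score → orange.

orange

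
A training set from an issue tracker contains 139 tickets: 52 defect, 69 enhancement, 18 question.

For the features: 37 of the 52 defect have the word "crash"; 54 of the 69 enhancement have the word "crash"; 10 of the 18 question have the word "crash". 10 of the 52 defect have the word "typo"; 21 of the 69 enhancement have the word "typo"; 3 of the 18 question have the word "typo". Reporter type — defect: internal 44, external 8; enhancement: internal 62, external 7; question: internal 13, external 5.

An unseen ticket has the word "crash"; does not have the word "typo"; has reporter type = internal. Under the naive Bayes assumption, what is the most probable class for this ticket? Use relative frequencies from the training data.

defect: (52/139) × (37/52) × (42/52) × (44/52) ≈ 0.181921
enhancement: (69/139) × (54/69) × (48/69) × (62/69) ≈ 0.242836
question: (18/139) × (10/18) × (15/18) × (13/18) ≈ 0.0432987
Highest score → enhancement.

enhancement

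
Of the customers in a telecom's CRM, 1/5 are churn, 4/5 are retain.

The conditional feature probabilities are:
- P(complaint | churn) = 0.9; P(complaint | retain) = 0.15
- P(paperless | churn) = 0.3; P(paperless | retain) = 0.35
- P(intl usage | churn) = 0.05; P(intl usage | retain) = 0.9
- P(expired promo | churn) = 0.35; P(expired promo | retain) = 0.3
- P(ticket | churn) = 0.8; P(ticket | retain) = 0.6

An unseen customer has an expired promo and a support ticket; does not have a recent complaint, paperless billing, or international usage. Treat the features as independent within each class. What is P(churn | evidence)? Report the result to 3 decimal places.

churn: 0.2 × (1−0.9) × (1−0.3) × (1−0.05) × 0.35 × 0.8 = 0.003724
retain: 0.8 × (1−0.15) × (1−0.35) × (1−0.9) × 0.3 × 0.6 = 0.007956
P(churn | x) = 0.003724 / 0.01168 ≈ 0.319

0.319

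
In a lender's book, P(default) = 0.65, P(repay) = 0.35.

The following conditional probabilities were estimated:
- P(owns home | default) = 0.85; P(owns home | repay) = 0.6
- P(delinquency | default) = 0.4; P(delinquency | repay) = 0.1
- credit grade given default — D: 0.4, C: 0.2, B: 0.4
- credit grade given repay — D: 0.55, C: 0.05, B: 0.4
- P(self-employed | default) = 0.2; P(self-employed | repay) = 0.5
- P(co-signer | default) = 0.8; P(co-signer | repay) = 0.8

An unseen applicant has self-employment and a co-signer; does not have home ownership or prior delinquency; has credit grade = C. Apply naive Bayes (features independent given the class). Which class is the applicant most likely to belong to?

default: 0.65 × (1−0.85) × (1−0.4) × 0.2 × 0.2 × 0.8 = 0.001872
repay: 0.35 × (1−0.6) × (1−0.1) × 0.05 × 0.5 × 0.8 = 0.00252
Highest score → repay.

repay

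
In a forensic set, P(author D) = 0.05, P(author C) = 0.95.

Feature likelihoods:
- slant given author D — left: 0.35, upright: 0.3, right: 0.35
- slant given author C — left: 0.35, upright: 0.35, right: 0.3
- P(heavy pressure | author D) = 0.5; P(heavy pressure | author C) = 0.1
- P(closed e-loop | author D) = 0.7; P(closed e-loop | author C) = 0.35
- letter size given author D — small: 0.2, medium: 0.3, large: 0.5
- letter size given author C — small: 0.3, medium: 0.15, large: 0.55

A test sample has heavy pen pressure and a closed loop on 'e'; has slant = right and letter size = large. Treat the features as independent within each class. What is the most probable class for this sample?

author C

author D: 0.05 × 0.35 × 0.5 × 0.7 × 0.5 = 0.0030625
author C: 0.95 × 0.3 × 0.1 × 0.35 × 0.55 = 0.00548625
Highest score → author C.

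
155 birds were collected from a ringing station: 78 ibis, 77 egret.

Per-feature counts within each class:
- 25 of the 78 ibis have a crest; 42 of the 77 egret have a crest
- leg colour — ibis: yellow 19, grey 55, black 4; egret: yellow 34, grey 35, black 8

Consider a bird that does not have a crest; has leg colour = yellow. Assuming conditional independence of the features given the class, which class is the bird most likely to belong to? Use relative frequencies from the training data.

ibis: (78/155) × (53/78) × (19/78) ≈ 0.083292
egret: (77/155) × (35/77) × (34/77) ≈ 0.0997067
Highest score → egret.

egret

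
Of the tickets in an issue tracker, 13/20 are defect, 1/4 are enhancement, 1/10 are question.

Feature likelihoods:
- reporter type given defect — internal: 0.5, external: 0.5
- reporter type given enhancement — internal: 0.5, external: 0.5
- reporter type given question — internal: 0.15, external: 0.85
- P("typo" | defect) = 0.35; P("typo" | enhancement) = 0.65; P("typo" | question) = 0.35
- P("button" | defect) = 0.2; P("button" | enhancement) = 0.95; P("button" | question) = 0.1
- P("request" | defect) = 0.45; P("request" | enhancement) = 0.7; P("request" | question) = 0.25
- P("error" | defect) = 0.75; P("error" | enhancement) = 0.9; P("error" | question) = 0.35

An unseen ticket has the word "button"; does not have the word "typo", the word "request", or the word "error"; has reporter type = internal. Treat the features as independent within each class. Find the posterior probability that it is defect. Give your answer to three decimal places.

defect: 0.65 × 0.5 × (1−0.35) × 0.2 × (1−0.45) × (1−0.75) = 0.005809375
enhancement: 0.25 × 0.5 × (1−0.65) × 0.95 × (1−0.7) × (1−0.9) = 0.001246875
question: 0.1 × 0.15 × (1−0.35) × 0.1 × (1−0.25) × (1−0.35) = 0.0004753125
P(defect | x) = 0.005809375 / 0.0075315625 ≈ 0.771

0.771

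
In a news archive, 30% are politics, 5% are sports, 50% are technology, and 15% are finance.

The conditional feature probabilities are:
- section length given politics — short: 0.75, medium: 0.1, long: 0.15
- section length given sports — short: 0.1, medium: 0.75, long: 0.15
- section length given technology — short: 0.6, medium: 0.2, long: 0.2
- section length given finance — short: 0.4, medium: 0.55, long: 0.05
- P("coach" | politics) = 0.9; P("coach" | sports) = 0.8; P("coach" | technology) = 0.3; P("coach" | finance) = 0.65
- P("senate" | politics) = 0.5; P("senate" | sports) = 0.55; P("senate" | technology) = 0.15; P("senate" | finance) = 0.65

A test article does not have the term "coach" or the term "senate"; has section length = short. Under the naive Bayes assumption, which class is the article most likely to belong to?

politics: 0.3 × 0.75 × (1−0.9) × (1−0.5) = 0.01125
sports: 0.05 × 0.1 × (1−0.8) × (1−0.55) = 0.00045
technology: 0.5 × 0.6 × (1−0.3) × (1−0.15) = 0.1785
finance: 0.15 × 0.4 × (1−0.65) × (1−0.65) = 0.00735
Highest score → technology.

technology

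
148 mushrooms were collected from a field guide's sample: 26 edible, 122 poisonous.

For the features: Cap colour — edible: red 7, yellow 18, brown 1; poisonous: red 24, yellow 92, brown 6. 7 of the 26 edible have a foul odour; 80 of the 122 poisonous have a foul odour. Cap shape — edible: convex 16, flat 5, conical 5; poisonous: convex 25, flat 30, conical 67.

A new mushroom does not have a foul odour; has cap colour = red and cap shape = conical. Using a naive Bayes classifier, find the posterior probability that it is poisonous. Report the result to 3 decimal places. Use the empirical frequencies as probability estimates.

edible: (26/148) × (7/26) × (19/26) × (5/26) ≈ 0.00664681
poisonous: (122/148) × (24/122) × (42/122) × (67/122) ≈ 0.0306587
P(poisonous | x) = 0.0306587 / 0.03730551 ≈ 0.822

0.822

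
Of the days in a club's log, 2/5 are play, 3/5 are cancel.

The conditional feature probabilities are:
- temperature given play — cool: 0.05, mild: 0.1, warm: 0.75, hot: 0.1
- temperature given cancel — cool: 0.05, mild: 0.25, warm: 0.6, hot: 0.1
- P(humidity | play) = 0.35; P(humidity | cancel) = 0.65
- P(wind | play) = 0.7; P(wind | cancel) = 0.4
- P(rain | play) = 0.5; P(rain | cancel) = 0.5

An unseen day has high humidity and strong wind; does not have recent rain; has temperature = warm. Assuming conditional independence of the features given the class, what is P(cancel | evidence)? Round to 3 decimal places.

play: 0.4 × 0.75 × 0.35 × 0.7 × (1−0.5) = 0.03675
cancel: 0.6 × 0.6 × 0.65 × 0.4 × (1−0.5) = 0.0468
P(cancel | x) = 0.0468 / 0.08355 ≈ 0.560

0.560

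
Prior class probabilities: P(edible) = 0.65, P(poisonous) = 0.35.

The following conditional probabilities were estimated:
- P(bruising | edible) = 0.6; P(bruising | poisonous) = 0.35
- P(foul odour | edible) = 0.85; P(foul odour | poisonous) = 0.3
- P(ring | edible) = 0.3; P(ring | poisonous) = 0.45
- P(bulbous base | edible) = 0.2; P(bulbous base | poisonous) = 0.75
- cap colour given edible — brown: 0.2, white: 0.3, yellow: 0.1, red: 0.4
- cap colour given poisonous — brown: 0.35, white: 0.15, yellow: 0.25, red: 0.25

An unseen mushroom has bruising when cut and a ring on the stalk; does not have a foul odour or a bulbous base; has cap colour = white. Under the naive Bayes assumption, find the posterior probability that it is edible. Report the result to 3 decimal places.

0.744

edible: 0.65 × 0.6 × (1−0.85) × 0.3 × (1−0.2) × 0.3 = 0.004212
poisonous: 0.35 × 0.35 × (1−0.3) × 0.45 × (1−0.75) × 0.15 = 0.00144703125
P(edible | x) = 0.004212 / 0.00565903125 ≈ 0.744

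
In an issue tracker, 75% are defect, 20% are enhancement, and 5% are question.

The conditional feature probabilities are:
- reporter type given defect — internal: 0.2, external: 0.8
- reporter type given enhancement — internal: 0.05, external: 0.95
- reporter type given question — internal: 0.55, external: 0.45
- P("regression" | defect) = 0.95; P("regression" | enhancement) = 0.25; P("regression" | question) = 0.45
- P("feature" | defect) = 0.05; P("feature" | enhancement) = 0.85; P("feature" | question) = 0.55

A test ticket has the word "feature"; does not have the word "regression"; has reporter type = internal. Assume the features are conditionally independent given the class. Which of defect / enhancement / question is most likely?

question

defect: 0.75 × 0.2 × (1−0.95) × 0.05 = 0.000375
enhancement: 0.2 × 0.05 × (1−0.25) × 0.85 = 0.006375
question: 0.05 × 0.55 × (1−0.45) × 0.55 = 0.00831875
Highest score → question.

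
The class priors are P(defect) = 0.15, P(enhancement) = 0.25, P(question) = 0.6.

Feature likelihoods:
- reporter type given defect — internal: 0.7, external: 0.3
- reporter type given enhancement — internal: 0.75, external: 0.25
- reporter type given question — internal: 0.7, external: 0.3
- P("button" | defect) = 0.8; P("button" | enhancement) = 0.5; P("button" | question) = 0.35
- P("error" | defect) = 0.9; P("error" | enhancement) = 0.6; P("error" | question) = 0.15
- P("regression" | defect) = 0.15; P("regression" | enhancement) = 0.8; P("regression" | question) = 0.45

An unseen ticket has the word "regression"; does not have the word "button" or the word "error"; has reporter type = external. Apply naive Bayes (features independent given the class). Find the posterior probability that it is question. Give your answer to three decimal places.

defect: 0.15 × 0.3 × (1−0.8) × (1−0.9) × 0.15 = 0.000135
enhancement: 0.25 × 0.25 × (1−0.5) × (1−0.6) × 0.8 = 0.01
question: 0.6 × 0.3 × (1−0.35) × (1−0.15) × 0.45 = 0.0447525
P(question | x) = 0.0447525 / 0.0548875 ≈ 0.815

0.815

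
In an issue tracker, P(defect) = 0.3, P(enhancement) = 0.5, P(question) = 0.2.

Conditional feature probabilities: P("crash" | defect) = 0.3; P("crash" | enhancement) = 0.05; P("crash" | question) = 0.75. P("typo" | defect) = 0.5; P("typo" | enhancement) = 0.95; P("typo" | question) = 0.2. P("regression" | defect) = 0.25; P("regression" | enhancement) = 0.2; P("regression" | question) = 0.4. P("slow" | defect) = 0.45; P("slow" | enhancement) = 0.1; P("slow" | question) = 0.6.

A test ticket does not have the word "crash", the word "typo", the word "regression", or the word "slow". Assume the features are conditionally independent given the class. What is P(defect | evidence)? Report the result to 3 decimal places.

defect: 0.3 × (1−0.3) × (1−0.5) × (1−0.25) × (1−0.45) = 0.0433125
enhancement: 0.5 × (1−0.05) × (1−0.95) × (1−0.2) × (1−0.1) = 0.0171
question: 0.2 × (1−0.75) × (1−0.2) × (1−0.4) × (1−0.6) = 0.0096
P(defect | x) = 0.0433125 / 0.0700125 ≈ 0.619

0.619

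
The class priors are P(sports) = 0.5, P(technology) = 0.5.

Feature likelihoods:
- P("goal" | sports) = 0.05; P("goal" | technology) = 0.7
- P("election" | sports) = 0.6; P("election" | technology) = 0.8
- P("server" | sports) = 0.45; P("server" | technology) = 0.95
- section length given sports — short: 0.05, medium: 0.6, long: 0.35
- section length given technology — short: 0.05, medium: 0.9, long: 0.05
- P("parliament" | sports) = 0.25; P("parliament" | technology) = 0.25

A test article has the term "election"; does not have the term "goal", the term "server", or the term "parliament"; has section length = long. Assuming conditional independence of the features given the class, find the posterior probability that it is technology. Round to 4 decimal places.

0.0054

sports: 0.5 × (1−0.05) × 0.6 × (1−0.45) × 0.35 × (1−0.25) = 0.041146875
technology: 0.5 × (1−0.7) × 0.8 × (1−0.95) × 0.05 × (1−0.25) = 0.000225
P(technology | x) = 0.000225 / 0.041371875 ≈ 0.0054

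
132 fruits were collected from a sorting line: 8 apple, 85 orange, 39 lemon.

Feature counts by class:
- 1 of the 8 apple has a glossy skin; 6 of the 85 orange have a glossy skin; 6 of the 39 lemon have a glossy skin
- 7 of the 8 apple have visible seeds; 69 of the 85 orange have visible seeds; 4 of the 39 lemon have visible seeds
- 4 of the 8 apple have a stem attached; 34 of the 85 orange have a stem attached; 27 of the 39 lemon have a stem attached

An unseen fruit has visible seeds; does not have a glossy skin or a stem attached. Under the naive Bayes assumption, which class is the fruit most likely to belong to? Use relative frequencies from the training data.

apple: (8/132) × (7/8) × (7/8) × (4/8) ≈ 0.0232008
orange: (85/132) × (79/85) × (69/85) × (51/85) ≈ 0.291497
lemon: (39/132) × (33/39) × (4/39) × (12/39) ≈ 0.00788955
Highest score → orange.

orange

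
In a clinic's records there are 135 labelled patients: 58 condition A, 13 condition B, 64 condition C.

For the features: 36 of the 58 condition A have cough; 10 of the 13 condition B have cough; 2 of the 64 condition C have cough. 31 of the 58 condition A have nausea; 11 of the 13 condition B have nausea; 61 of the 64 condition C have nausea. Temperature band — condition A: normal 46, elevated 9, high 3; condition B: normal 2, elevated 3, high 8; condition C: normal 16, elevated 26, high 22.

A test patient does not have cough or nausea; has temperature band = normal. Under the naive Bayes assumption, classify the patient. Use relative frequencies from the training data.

condition A: (58/135) × (22/58) × (27/58) × (46/58) ≈ 0.0601665
condition B: (13/135) × (3/13) × (2/13) × (2/13) ≈ 0.00052597
condition C: (64/135) × (62/64) × (3/64) × (16/64) ≈ 0.00538194
Highest score → condition A.

condition A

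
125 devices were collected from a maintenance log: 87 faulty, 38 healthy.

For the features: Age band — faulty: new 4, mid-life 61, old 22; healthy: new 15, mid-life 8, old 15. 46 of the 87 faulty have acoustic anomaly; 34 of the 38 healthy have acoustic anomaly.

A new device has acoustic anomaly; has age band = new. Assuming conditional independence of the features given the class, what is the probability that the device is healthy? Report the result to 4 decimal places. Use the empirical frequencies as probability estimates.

0.8639

faulty: (87/125) × (4/87) × (46/87) ≈ 0.0169195
healthy: (38/125) × (15/38) × (34/38) ≈ 0.107368
P(healthy | x) = 0.107368 / 0.1242875 ≈ 0.8639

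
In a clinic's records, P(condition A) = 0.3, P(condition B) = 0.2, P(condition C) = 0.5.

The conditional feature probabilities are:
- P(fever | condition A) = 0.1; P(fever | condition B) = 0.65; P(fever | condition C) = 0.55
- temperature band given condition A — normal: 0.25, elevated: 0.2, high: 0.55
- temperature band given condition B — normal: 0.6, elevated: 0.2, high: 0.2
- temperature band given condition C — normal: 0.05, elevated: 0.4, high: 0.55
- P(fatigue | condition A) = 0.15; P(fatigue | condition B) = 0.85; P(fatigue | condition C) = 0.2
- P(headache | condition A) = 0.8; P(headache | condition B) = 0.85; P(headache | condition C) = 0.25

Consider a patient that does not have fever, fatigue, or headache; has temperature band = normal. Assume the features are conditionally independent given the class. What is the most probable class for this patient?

condition A: 0.3 × (1−0.1) × 0.25 × (1−0.15) × (1−0.8) = 0.011475
condition B: 0.2 × (1−0.65) × 0.6 × (1−0.85) × (1−0.85) = 0.000945
condition C: 0.5 × (1−0.55) × 0.05 × (1−0.2) × (1−0.25) = 0.00675
Highest score → condition A.

condition A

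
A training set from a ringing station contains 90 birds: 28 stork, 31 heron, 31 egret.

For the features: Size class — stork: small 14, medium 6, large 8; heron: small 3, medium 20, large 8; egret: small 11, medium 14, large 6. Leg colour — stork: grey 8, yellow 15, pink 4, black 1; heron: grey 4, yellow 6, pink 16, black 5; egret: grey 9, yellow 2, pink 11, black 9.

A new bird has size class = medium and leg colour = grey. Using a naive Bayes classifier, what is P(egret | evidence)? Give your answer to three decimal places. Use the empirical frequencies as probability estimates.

stork: (28/90) × (6/28) × (8/28) ≈ 0.0190476
heron: (31/90) × (20/31) × (4/31) ≈ 0.0286738
egret: (31/90) × (14/31) × (9/31) ≈ 0.0451613
P(egret | x) = 0.0451613 / 0.0928827 ≈ 0.486

0.486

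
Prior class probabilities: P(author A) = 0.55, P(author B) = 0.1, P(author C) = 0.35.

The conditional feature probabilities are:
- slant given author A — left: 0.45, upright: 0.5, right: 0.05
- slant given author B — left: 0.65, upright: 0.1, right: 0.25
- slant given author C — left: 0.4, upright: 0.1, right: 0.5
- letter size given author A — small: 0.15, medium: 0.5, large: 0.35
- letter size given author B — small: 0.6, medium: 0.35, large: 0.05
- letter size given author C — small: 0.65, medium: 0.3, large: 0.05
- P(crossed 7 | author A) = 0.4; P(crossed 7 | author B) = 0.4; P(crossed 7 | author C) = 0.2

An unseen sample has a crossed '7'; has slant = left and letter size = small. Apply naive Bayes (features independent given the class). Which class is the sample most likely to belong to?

author A: 0.55 × 0.45 × 0.15 × 0.4 = 0.01485
author B: 0.1 × 0.65 × 0.6 × 0.4 = 0.0156
author C: 0.35 × 0.4 × 0.65 × 0.2 = 0.0182
Highest score → author C.

author C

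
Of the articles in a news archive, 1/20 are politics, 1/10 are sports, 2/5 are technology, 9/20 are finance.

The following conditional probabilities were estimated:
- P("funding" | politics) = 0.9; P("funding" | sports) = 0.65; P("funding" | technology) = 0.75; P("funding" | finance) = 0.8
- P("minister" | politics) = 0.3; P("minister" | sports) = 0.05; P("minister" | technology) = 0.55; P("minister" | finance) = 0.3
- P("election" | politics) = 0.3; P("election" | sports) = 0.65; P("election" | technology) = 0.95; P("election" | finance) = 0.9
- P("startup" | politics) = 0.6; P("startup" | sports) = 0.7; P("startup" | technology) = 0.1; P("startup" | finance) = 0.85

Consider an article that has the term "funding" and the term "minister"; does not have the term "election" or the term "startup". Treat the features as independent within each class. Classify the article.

technology

politics: 0.05 × 0.9 × 0.3 × (1−0.3) × (1−0.6) = 0.00378
sports: 0.1 × 0.65 × 0.05 × (1−0.65) × (1−0.7) = 0.00034125
technology: 0.4 × 0.75 × 0.55 × (1−0.95) × (1−0.1) = 0.007425
finance: 0.45 × 0.8 × 0.3 × (1−0.9) × (1−0.85) = 0.00162
Highest score → technology.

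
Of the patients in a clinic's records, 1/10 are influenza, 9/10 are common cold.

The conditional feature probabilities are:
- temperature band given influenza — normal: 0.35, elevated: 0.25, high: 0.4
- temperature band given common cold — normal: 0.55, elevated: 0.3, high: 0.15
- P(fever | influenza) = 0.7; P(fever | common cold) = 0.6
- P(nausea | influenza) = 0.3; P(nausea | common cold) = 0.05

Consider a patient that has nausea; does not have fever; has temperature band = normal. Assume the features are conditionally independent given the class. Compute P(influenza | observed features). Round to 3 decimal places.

0.241

influenza: 0.1 × 0.35 × (1−0.7) × 0.3 = 0.00315
common cold: 0.9 × 0.55 × (1−0.6) × 0.05 = 0.0099
P(influenza | x) = 0.00315 / 0.01305 ≈ 0.241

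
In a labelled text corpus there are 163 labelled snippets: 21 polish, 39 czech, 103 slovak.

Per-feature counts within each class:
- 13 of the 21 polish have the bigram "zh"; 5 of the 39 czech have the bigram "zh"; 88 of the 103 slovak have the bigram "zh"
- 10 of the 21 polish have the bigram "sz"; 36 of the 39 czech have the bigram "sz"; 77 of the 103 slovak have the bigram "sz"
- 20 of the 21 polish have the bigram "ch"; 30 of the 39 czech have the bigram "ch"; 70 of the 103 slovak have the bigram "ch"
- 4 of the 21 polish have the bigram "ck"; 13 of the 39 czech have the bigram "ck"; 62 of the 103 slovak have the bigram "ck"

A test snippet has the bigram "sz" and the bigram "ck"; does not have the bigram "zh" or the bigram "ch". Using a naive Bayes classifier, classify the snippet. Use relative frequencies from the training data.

polish: (21/163) × (8/21) × (10/21) × (1/21) × (4/21) ≈ 0.000211985
czech: (39/163) × (34/39) × (36/39) × (9/39) × (13/39) ≈ 0.0148111
slovak: (103/163) × (15/103) × (77/103) × (33/103) × (62/103) ≈ 0.0132675
Highest score → czech.

czech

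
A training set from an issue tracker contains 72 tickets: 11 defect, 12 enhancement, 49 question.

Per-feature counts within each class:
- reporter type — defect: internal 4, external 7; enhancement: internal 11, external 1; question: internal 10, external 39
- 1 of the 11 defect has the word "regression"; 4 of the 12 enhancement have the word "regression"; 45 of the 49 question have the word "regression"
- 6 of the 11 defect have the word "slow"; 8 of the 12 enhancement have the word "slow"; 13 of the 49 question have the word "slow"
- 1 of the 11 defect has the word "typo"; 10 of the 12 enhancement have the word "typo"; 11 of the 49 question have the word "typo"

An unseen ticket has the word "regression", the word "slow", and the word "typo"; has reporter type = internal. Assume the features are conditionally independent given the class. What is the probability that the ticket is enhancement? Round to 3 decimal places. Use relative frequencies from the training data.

0.783

defect: (11/72) × (4/11) × (1/11) × (6/11) × (1/11) ≈ 0.000250438
enhancement: (12/72) × (11/12) × (4/12) × (8/12) × (10/12) ≈ 0.0282922
question: (49/72) × (10/49) × (45/49) × (13/49) × (11/49) ≈ 0.00759675
P(enhancement | x) = 0.0282922 / 0.036139388 ≈ 0.783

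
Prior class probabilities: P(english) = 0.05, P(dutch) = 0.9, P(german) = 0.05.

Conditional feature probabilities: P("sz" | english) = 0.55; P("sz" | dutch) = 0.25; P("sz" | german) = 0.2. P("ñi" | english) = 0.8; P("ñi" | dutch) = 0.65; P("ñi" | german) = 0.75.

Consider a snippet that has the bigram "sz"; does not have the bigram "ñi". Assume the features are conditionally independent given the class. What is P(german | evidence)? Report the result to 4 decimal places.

english: 0.05 × 0.55 × (1−0.8) = 0.0055
dutch: 0.9 × 0.25 × (1−0.65) = 0.07875
german: 0.05 × 0.2 × (1−0.75) = 0.0025
P(german | x) = 0.0025 / 0.08675 ≈ 0.0288

0.0288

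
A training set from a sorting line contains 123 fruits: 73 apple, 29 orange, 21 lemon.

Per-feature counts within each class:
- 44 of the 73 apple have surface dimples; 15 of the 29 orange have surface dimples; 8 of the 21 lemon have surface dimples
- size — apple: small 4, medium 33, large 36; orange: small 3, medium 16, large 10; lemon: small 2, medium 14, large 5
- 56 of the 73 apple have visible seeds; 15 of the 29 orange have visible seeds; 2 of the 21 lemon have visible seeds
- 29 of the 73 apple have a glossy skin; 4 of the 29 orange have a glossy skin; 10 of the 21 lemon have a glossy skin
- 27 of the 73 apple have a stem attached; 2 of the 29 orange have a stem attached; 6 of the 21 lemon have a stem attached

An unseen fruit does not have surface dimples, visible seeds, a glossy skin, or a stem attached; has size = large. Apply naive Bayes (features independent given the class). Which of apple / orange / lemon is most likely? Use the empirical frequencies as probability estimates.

apple: (73/123) × (29/73) × (36/73) × (17/73) × (44/73) × (46/73) ≈ 0.010284
orange: (29/123) × (14/29) × (10/29) × (14/29) × (25/29) × (27/29) ≈ 0.0152077
lemon: (21/123) × (13/21) × (5/21) × (19/21) × (11/21) × (15/21) ≈ 0.00851861
Highest score → orange.

orange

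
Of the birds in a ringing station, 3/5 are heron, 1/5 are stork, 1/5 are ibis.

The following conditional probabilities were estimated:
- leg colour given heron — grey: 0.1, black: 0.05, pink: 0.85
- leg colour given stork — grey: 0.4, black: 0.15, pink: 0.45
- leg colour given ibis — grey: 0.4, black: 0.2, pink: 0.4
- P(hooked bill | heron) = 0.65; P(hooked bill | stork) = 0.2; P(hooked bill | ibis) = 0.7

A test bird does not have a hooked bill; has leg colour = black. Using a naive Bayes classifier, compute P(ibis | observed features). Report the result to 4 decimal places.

0.2581

heron: 0.6 × 0.05 × (1−0.65) = 0.0105
stork: 0.2 × 0.15 × (1−0.2) = 0.024
ibis: 0.2 × 0.2 × (1−0.7) = 0.012
P(ibis | x) = 0.012 / 0.0465 ≈ 0.2581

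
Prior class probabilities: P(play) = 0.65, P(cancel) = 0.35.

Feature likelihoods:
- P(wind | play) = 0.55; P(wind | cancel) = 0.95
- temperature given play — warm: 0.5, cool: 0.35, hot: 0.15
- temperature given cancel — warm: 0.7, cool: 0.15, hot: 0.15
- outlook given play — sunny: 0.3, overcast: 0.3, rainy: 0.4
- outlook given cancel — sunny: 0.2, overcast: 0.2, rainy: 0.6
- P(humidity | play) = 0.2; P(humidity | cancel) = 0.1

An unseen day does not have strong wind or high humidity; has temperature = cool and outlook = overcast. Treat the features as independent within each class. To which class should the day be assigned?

play

play: 0.65 × (1−0.55) × 0.35 × 0.3 × (1−0.2) = 0.02457
cancel: 0.35 × (1−0.95) × 0.15 × 0.2 × (1−0.1) = 0.0004725
Highest score → play.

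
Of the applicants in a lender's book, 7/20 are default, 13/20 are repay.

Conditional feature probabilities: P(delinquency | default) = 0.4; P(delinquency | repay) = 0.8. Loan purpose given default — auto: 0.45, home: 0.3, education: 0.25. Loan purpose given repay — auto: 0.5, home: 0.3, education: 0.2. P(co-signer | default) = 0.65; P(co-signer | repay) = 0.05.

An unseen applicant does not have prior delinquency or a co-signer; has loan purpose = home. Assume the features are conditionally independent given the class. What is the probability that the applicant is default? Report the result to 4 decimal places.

0.3731

default: 0.35 × (1−0.4) × 0.3 × (1−0.65) = 0.02205
repay: 0.65 × (1−0.8) × 0.3 × (1−0.05) = 0.03705
P(default | x) = 0.02205 / 0.0591 ≈ 0.3731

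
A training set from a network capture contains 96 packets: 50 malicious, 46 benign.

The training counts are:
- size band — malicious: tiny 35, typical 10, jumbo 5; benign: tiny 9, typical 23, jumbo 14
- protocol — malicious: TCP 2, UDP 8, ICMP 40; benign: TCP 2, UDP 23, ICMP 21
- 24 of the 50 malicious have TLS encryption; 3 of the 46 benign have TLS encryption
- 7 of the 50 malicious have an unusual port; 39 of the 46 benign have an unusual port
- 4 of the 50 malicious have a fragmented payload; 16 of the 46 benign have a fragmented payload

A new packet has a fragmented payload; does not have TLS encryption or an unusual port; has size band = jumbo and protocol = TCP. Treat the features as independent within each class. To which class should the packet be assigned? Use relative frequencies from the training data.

benign

malicious: (50/96) × (5/50) × (2/50) × (26/50) × (43/50) × (4/50) ≈ 0.0000745333
benign: (46/96) × (14/46) × (2/46) × (43/46) × (7/46) × (16/46) ≈ 0.00031372
Highest score → benign.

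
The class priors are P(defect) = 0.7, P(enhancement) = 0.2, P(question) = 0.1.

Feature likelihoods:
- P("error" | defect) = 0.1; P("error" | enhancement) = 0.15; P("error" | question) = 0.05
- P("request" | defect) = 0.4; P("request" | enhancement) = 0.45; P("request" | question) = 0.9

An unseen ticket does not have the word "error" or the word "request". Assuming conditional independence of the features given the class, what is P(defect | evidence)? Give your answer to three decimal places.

defect: 0.7 × (1−0.1) × (1−0.4) = 0.378
enhancement: 0.2 × (1−0.15) × (1−0.45) = 0.0935
question: 0.1 × (1−0.05) × (1−0.9) = 0.0095
P(defect | x) = 0.378 / 0.481 ≈ 0.786

0.786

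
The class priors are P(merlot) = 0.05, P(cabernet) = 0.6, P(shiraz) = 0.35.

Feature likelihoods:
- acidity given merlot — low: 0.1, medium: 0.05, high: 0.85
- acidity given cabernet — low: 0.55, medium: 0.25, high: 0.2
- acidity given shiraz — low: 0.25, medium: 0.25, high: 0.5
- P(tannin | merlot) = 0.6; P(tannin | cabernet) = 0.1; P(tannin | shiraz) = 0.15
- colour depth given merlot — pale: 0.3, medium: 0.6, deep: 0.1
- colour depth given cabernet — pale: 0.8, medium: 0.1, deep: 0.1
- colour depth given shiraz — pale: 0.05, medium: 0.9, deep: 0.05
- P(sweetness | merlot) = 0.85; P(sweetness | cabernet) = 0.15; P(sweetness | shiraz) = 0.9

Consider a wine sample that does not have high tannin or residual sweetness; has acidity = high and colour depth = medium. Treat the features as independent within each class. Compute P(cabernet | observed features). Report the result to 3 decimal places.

merlot: 0.05 × 0.85 × (1−0.6) × 0.6 × (1−0.85) = 0.00153
cabernet: 0.6 × 0.2 × (1−0.1) × 0.1 × (1−0.15) = 0.00918
shiraz: 0.35 × 0.5 × (1−0.15) × 0.9 × (1−0.9) = 0.0133875
P(cabernet | x) = 0.00918 / 0.0240975 ≈ 0.381

0.381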